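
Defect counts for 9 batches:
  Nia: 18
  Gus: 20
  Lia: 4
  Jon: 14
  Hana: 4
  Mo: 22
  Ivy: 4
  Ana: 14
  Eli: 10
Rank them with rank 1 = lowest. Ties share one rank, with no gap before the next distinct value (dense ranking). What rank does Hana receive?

1

Sorted (ascending): 4, 4, 4, 10, 14, 14, 18, 20, 22
The 3 values of 4 share dense rank 1.
The 2 values of 14 share dense rank 3.
Remaining distinct values take the next consecutive integers.
Hana has value 4 → rank 1.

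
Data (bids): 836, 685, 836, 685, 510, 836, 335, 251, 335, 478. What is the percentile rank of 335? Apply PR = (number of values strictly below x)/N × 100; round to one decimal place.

10.0

N = 10.
Strictly below 335: 1. Equal to 335: 2.
PR = 1/10 × 100 = 10.0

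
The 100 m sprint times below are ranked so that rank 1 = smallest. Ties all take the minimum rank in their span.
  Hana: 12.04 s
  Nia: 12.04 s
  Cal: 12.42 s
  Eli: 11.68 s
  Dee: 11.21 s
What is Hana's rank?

3

Sorted (ascending): 11.21, 11.68, 12.04, 12.04, 12.42
The 2 values of 12.04 occupy positions 3–4 → each gets rank 3.
Hana has value 12.04 s → rank 3.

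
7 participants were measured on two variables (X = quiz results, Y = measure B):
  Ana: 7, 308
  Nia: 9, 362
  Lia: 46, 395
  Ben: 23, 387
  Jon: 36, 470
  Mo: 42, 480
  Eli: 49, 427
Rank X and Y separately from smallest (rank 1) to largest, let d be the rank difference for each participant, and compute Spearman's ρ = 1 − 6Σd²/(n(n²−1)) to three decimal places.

0.714

Ranks of variable 1: 1, 2, 6, 3, 4, 5, 7
Ranks of variable 2: 1, 2, 4, 3, 6, 7, 5
d = r₁ − r₂: 0, 0, 2, 0, -2, -2, 2
d²: 0, 0, 4, 0, 4, 4, 4; Σd² = 16
ρ = 1 − 6·16/(7·48) = 1 − 96/336 = 0.714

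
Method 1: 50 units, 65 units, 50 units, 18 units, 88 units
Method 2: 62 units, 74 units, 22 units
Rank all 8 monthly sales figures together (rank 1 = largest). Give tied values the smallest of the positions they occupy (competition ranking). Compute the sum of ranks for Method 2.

13

Sorted (descending): 88, 74, 65, 62, 50, 50, 22, 18
The 2 values of 50 occupy positions 5–6 → each gets rank 5.
Method 2 values → pooled ranks: 62→4, 74→2, 22→7
Rank sum = 4 + 2 + 7 = 13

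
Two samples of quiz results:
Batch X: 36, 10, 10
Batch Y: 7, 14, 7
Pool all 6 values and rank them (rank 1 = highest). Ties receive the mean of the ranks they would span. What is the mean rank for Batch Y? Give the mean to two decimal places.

4.33

Sorted (descending): 36, 14, 10, 10, 7, 7
The 2 values of 10 occupy positions 3–4 → average rank (3+4)/2 = 3.5.
The 2 values of 7 occupy positions 5–6 → average rank (5+6)/2 = 5.5.
Batch Y values → pooled ranks: 7→5.5, 14→2, 7→5.5
Mean rank = (5.5 + 2 + 5.5) / 3 = 4.33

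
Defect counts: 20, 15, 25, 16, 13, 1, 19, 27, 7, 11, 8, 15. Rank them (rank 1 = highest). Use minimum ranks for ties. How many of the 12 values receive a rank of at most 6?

7

Sorted (descending): 27, 25, 20, 19, 16, 15, 15, 13, 11, 8, 7, 1
The 2 values of 15 occupy positions 6–7 → each gets rank 6.
Ranks ≤ 6: {1, 2, 3, 4, 5, 6, 6} → 7 values.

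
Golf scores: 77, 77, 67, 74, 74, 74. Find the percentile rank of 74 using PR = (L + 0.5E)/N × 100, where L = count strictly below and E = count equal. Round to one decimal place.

41.7

N = 6.
Strictly below 74: 1. Equal to 74: 3.
PR = (1 + 0.5·3)/6 × 100 = 41.7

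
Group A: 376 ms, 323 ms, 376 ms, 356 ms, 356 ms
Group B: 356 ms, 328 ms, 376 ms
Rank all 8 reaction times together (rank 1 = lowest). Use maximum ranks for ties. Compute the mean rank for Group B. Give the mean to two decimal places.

Sorted (ascending): 323, 328, 356, 356, 356, 376, 376, 376
The 3 values of 356 occupy positions 3–5 → each gets rank 5.
The 3 values of 376 occupy positions 6–8 → each gets rank 8.
Group B values → pooled ranks: 356→5, 328→2, 376→8
Mean rank = (5 + 2 + 8) / 3 = 5.00

5.00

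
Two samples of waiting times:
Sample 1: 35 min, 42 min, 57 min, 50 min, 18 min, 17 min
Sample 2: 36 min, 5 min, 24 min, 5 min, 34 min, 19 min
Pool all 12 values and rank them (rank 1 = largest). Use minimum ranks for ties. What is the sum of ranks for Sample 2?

Sorted (descending): 57, 50, 42, 36, 35, 34, 24, 19, 18, 17, 5, 5
The 2 values of 5 occupy positions 11–12 → each gets rank 11.
Sample 2 values → pooled ranks: 36→4, 5→11, 24→7, 5→11, 34→6, 19→8
Rank sum = 4 + 11 + 7 + 11 + 6 + 8 = 47

47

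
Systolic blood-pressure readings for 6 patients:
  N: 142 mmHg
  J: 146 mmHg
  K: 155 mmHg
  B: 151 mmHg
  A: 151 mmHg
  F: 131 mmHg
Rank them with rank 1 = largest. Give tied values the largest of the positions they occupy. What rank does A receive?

3

Sorted (descending): 155, 151, 151, 146, 142, 131
The 2 values of 151 occupy positions 2–3 → each gets rank 3.
A has value 151 mmHg → rank 3.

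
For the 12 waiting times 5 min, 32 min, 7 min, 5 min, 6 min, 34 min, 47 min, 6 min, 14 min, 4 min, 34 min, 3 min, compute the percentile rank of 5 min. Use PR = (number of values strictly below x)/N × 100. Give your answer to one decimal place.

16.7

N = 12.
Strictly below 5: 2. Equal to 5: 2.
PR = 2/12 × 100 = 16.7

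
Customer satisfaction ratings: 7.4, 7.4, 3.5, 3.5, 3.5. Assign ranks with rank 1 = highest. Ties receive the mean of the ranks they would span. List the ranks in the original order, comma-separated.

Sorted (descending): 7.4, 7.4, 3.5, 3.5, 3.5
The 2 values of 7.4 occupy positions 1–2 → average rank (1+2)/2 = 1.5.
The 3 values of 3.5 occupy positions 3–5 → average rank 4.

1.5, 1.5, 4, 4, 4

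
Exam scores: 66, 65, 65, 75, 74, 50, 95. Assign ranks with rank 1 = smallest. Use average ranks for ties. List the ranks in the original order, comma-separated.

4, 2.5, 2.5, 6, 5, 1, 7

Sorted (ascending): 50, 65, 65, 66, 74, 75, 95
The 2 values of 65 occupy positions 2–3 → average rank (2+3)/2 = 2.5.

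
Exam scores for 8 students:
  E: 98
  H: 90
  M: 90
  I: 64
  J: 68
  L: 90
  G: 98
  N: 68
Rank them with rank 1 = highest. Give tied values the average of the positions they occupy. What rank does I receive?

Sorted (descending): 98, 98, 90, 90, 90, 68, 68, 64
The 2 values of 98 occupy positions 1–2 → average rank (1+2)/2 = 1.5.
The 3 values of 90 occupy positions 3–5 → average rank 4.
The 2 values of 68 occupy positions 6–7 → average rank (6+7)/2 = 6.5.
I has value 64 → rank 8.

8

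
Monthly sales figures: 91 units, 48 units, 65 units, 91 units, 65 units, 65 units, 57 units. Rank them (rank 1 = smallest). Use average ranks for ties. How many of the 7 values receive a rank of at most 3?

Sorted (ascending): 48, 57, 65, 65, 65, 91, 91
The 3 values of 65 occupy positions 3–5 → average rank 4.
The 2 values of 91 occupy positions 6–7 → average rank (6+7)/2 = 6.5.
Ranks ≤ 3: {1, 2} → 2 values.

2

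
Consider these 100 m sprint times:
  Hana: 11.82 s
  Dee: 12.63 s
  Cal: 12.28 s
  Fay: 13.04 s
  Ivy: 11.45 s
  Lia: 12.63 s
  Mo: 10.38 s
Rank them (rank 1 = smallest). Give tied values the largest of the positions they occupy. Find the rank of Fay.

Sorted (ascending): 10.38, 11.45, 11.82, 12.28, 12.63, 12.63, 13.04
The 2 values of 12.63 occupy positions 5–6 → each gets rank 6.
Fay has value 13.04 s → rank 7.

7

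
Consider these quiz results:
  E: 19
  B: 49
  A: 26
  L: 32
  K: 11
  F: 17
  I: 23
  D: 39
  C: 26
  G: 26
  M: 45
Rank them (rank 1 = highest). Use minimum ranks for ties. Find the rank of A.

Sorted (descending): 49, 45, 39, 32, 26, 26, 26, 23, 19, 17, 11
The 3 values of 26 occupy positions 5–7 → each gets rank 5.
A has value 26 → rank 5.

5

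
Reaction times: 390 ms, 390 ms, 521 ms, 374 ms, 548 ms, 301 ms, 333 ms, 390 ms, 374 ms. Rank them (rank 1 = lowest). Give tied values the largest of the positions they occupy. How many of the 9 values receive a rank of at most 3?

2

Sorted (ascending): 301, 333, 374, 374, 390, 390, 390, 521, 548
The 2 values of 374 occupy positions 3–4 → each gets rank 4.
The 3 values of 390 occupy positions 5–7 → each gets rank 7.
Ranks ≤ 3: {1, 2} → 2 values.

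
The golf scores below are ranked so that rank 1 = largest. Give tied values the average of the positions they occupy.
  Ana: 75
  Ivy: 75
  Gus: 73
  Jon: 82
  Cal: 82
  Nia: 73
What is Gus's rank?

5.5

Sorted (descending): 82, 82, 75, 75, 73, 73
The 2 values of 82 occupy positions 1–2 → average rank (1+2)/2 = 1.5.
The 2 values of 75 occupy positions 3–4 → average rank (3+4)/2 = 3.5.
The 2 values of 73 occupy positions 5–6 → average rank (5+6)/2 = 5.5.
Gus has value 73 → rank 5.5.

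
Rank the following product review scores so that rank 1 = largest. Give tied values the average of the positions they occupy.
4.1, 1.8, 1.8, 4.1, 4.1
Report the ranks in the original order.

2, 4.5, 4.5, 2, 2

Sorted (descending): 4.1, 4.1, 4.1, 1.8, 1.8
The 3 values of 4.1 occupy positions 1–3 → average rank 2.
The 2 values of 1.8 occupy positions 4–5 → average rank (4+5)/2 = 4.5.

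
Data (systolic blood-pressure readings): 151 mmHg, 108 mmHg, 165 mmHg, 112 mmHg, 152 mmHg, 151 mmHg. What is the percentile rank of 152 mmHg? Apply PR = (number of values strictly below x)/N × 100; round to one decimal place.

N = 6.
Strictly below 152: 4. Equal to 152: 1.
PR = 4/6 × 100 = 66.7

66.7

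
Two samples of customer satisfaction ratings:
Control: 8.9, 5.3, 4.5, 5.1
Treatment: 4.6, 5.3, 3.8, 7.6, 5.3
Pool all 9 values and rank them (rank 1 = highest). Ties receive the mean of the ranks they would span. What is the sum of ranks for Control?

19

Sorted (descending): 8.9, 7.6, 5.3, 5.3, 5.3, 5.1, 4.6, 4.5, 3.8
The 3 values of 5.3 occupy positions 3–5 → average rank 4.
Control values → pooled ranks: 8.9→1, 5.3→4, 4.5→8, 5.1→6
Rank sum = 1 + 4 + 8 + 6 = 19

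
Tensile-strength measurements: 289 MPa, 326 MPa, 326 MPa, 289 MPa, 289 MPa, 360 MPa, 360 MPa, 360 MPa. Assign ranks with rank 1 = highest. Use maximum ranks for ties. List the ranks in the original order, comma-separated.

8, 5, 5, 8, 8, 3, 3, 3

Sorted (descending): 360, 360, 360, 326, 326, 289, 289, 289
The 3 values of 360 occupy positions 1–3 → each gets rank 3.
The 2 values of 326 occupy positions 4–5 → each gets rank 5.
The 3 values of 289 occupy positions 6–8 → each gets rank 8.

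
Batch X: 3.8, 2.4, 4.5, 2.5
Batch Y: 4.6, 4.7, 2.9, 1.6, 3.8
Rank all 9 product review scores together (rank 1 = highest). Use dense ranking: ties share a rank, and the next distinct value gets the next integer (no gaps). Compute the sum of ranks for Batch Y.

20

Sorted (descending): 4.7, 4.6, 4.5, 3.8, 3.8, 2.9, 2.5, 2.4, 1.6
The 2 values of 3.8 share dense rank 4.
Remaining distinct values take the next consecutive integers.
Batch Y values → pooled ranks: 4.6→2, 4.7→1, 2.9→5, 1.6→8, 3.8→4
Rank sum = 2 + 1 + 5 + 8 + 4 = 20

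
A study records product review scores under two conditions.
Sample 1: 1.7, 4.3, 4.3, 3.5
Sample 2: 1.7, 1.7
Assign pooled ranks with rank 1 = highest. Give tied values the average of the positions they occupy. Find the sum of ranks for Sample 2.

10

Sorted (descending): 4.3, 4.3, 3.5, 1.7, 1.7, 1.7
The 2 values of 4.3 occupy positions 1–2 → average rank (1+2)/2 = 1.5.
The 3 values of 1.7 occupy positions 4–6 → average rank 5.
Sample 2 values → pooled ranks: 1.7→5, 1.7→5
Rank sum = 5 + 5 = 10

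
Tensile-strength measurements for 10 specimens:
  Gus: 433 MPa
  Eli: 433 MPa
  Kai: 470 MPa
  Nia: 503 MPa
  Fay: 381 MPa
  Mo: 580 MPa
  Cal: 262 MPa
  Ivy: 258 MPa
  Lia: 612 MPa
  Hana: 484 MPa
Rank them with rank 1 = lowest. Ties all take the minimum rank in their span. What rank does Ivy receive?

Sorted (ascending): 258, 262, 381, 433, 433, 470, 484, 503, 580, 612
The 2 values of 433 occupy positions 4–5 → each gets rank 4.
Ivy has value 258 MPa → rank 1.

1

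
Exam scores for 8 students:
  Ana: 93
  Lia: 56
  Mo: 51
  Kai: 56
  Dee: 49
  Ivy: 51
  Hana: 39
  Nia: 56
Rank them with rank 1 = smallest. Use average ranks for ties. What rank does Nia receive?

Sorted (ascending): 39, 49, 51, 51, 56, 56, 56, 93
The 2 values of 51 occupy positions 3–4 → average rank (3+4)/2 = 3.5.
The 3 values of 56 occupy positions 5–7 → average rank 6.
Nia has value 56 → rank 6.

6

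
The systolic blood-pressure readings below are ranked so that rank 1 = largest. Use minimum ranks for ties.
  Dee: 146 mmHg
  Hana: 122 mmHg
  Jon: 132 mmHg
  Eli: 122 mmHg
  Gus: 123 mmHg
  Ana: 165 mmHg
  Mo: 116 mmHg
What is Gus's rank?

Sorted (descending): 165, 146, 132, 123, 122, 122, 116
The 2 values of 122 occupy positions 5–6 → each gets rank 5.
Gus has value 123 mmHg → rank 4.

4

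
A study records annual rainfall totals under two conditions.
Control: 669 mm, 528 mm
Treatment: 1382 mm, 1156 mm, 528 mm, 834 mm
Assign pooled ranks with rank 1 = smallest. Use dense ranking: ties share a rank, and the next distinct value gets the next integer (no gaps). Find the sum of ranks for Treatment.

Sorted (ascending): 528, 528, 669, 834, 1156, 1382
The 2 values of 528 share dense rank 1.
Remaining distinct values take the next consecutive integers.
Treatment values → pooled ranks: 1382→5, 1156→4, 528→1, 834→3
Rank sum = 5 + 4 + 1 + 3 = 13

13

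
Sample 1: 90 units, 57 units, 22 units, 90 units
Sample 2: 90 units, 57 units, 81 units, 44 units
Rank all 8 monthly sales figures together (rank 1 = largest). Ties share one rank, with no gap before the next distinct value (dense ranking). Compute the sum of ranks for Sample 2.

10

Sorted (descending): 90, 90, 90, 81, 57, 57, 44, 22
The 3 values of 90 share dense rank 1.
The 2 values of 57 share dense rank 3.
Remaining distinct values take the next consecutive integers.
Sample 2 values → pooled ranks: 90→1, 57→3, 81→2, 44→4
Rank sum = 1 + 3 + 2 + 4 = 10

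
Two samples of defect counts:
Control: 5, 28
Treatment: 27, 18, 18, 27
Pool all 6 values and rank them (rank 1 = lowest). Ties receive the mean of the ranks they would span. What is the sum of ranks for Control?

Sorted (ascending): 5, 18, 18, 27, 27, 28
The 2 values of 18 occupy positions 2–3 → average rank (2+3)/2 = 2.5.
The 2 values of 27 occupy positions 4–5 → average rank (4+5)/2 = 4.5.
Control values → pooled ranks: 5→1, 28→6
Rank sum = 1 + 6 = 7

7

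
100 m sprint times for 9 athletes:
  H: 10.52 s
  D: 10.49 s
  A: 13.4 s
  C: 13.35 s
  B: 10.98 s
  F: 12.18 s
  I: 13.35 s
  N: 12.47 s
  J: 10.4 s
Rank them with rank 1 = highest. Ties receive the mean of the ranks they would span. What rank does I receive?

Sorted (descending): 13.4, 13.35, 13.35, 12.47, 12.18, 10.98, 10.52, 10.49, 10.4
The 2 values of 13.35 occupy positions 2–3 → average rank (2+3)/2 = 2.5.
I has value 13.35 s → rank 2.5.

2.5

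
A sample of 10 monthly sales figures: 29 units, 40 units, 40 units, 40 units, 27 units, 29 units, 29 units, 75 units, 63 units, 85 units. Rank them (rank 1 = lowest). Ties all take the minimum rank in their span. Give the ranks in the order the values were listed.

Sorted (ascending): 27, 29, 29, 29, 40, 40, 40, 63, 75, 85
The 3 values of 29 occupy positions 2–4 → each gets rank 2.
The 3 values of 40 occupy positions 5–7 → each gets rank 5.

2, 5, 5, 5, 1, 2, 2, 9, 8, 10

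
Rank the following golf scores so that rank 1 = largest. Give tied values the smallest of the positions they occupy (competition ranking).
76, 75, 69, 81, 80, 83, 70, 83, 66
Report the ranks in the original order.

5, 6, 8, 3, 4, 1, 7, 1, 9

Sorted (descending): 83, 83, 81, 80, 76, 75, 70, 69, 66
The 2 values of 83 occupy positions 1–2 → each gets rank 1.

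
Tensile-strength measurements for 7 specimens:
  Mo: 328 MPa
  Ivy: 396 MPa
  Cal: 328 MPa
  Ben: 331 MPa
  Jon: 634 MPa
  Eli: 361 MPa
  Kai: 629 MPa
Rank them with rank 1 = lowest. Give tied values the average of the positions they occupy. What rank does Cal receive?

1.5

Sorted (ascending): 328, 328, 331, 361, 396, 629, 634
The 2 values of 328 occupy positions 1–2 → average rank (1+2)/2 = 1.5.
Cal has value 328 MPa → rank 1.5.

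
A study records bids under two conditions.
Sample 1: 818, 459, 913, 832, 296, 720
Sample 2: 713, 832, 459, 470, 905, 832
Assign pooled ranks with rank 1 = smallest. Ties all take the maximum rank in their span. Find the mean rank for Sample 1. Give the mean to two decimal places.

6.50

Sorted (ascending): 296, 459, 459, 470, 713, 720, 818, 832, 832, 832, 905, 913
The 2 values of 459 occupy positions 2–3 → each gets rank 3.
The 3 values of 832 occupy positions 8–10 → each gets rank 10.
Sample 1 values → pooled ranks: 818→7, 459→3, 913→12, 832→10, 296→1, 720→6
Mean rank = (7 + 3 + 12 + 10 + 1 + 6) / 6 = 6.50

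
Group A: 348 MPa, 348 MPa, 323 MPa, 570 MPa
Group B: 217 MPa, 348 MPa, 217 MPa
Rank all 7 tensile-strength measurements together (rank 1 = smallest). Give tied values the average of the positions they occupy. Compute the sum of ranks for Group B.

8

Sorted (ascending): 217, 217, 323, 348, 348, 348, 570
The 2 values of 217 occupy positions 1–2 → average rank (1+2)/2 = 1.5.
The 3 values of 348 occupy positions 4–6 → average rank 5.
Group B values → pooled ranks: 217→1.5, 348→5, 217→1.5
Rank sum = 1.5 + 5 + 1.5 = 8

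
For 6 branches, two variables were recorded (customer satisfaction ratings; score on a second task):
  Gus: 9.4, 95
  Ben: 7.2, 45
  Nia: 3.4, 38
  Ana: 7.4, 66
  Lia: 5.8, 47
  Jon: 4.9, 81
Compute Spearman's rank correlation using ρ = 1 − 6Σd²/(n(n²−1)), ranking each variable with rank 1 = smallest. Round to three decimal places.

0.600

Ranks of variable 1: 6, 4, 1, 5, 3, 2
Ranks of variable 2: 6, 2, 1, 4, 3, 5
d = r₁ − r₂: 0, 2, 0, 1, 0, -3
d²: 0, 4, 0, 1, 0, 9; Σd² = 14
ρ = 1 − 6·14/(6·35) = 1 − 84/210 = 0.600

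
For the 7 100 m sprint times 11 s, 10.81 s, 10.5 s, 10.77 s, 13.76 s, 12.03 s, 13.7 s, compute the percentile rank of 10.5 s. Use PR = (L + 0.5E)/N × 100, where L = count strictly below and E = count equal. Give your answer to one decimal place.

7.1

N = 7.
Strictly below 10.5: 0. Equal to 10.5: 1.
PR = (0 + 0.5·1)/7 × 100 = 7.1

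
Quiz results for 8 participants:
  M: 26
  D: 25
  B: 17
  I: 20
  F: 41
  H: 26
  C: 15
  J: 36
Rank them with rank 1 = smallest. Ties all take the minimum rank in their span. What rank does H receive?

Sorted (ascending): 15, 17, 20, 25, 26, 26, 36, 41
The 2 values of 26 occupy positions 5–6 → each gets rank 5.
H has value 26 → rank 5.

5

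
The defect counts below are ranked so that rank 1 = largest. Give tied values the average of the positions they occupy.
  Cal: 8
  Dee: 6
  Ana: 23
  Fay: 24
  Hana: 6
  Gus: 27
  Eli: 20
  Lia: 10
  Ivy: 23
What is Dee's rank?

8.5

Sorted (descending): 27, 24, 23, 23, 20, 10, 8, 6, 6
The 2 values of 23 occupy positions 3–4 → average rank (3+4)/2 = 3.5.
The 2 values of 6 occupy positions 8–9 → average rank (8+9)/2 = 8.5.
Dee has value 6 → rank 8.5.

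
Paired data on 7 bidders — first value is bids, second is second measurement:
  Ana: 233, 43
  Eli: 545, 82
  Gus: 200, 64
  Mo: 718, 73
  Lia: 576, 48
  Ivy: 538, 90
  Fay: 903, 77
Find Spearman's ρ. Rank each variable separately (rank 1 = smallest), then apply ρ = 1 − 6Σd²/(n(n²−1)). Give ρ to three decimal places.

0.250

Ranks of variable 1: 2, 4, 1, 6, 5, 3, 7
Ranks of variable 2: 1, 6, 3, 4, 2, 7, 5
d = r₁ − r₂: 1, -2, -2, 2, 3, -4, 2
d²: 1, 4, 4, 4, 9, 16, 4; Σd² = 42
ρ = 1 − 6·42/(7·48) = 1 − 252/336 = 0.250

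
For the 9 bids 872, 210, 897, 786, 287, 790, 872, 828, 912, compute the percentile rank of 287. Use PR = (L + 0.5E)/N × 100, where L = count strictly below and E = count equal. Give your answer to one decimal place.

N = 9.
Strictly below 287: 1. Equal to 287: 1.
PR = (1 + 0.5·1)/9 × 100 = 16.7

16.7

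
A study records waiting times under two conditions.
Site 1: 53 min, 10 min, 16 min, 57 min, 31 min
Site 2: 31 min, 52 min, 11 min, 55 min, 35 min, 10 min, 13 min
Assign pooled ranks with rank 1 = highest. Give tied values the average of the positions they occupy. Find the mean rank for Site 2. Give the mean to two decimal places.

6.86

Sorted (descending): 57, 55, 53, 52, 35, 31, 31, 16, 13, 11, 10, 10
The 2 values of 31 occupy positions 6–7 → average rank (6+7)/2 = 6.5.
The 2 values of 10 occupy positions 11–12 → average rank (11+12)/2 = 11.5.
Site 2 values → pooled ranks: 31→6.5, 52→4, 11→10, 55→2, 35→5, 10→11.5, 13→9
Mean rank = (6.5 + 4 + 10 + 2 + 5 + 11.5 + 9) / 7 = 6.86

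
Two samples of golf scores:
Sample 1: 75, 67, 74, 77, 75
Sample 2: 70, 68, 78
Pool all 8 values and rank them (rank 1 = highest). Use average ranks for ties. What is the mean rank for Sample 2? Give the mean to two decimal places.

Sorted (descending): 78, 77, 75, 75, 74, 70, 68, 67
The 2 values of 75 occupy positions 3–4 → average rank (3+4)/2 = 3.5.
Sample 2 values → pooled ranks: 70→6, 68→7, 78→1
Mean rank = (6 + 7 + 1) / 3 = 4.67

4.67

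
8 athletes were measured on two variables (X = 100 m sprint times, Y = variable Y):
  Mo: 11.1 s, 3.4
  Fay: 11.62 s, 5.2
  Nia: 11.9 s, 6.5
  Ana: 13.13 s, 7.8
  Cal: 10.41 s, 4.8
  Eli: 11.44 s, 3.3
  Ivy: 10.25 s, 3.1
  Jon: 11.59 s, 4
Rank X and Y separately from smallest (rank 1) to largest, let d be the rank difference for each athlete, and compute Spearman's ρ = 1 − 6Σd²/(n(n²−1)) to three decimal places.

Ranks of variable 1: 3, 6, 7, 8, 2, 4, 1, 5
Ranks of variable 2: 3, 6, 7, 8, 5, 2, 1, 4
d = r₁ − r₂: 0, 0, 0, 0, -3, 2, 0, 1
d²: 0, 0, 0, 0, 9, 4, 0, 1; Σd² = 14
ρ = 1 − 6·14/(8·63) = 1 − 84/504 = 0.833

0.833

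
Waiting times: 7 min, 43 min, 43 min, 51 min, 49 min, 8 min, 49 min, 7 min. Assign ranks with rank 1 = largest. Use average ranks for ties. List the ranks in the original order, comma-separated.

Sorted (descending): 51, 49, 49, 43, 43, 8, 7, 7
The 2 values of 49 occupy positions 2–3 → average rank (2+3)/2 = 2.5.
The 2 values of 43 occupy positions 4–5 → average rank (4+5)/2 = 4.5.
The 2 values of 7 occupy positions 7–8 → average rank (7+8)/2 = 7.5.

7.5, 4.5, 4.5, 1, 2.5, 6, 2.5, 7.5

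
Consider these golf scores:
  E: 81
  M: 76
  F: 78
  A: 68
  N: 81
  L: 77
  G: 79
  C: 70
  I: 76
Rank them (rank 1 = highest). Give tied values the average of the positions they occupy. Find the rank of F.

Sorted (descending): 81, 81, 79, 78, 77, 76, 76, 70, 68
The 2 values of 81 occupy positions 1–2 → average rank (1+2)/2 = 1.5.
The 2 values of 76 occupy positions 6–7 → average rank (6+7)/2 = 6.5.
F has value 78 → rank 4.

4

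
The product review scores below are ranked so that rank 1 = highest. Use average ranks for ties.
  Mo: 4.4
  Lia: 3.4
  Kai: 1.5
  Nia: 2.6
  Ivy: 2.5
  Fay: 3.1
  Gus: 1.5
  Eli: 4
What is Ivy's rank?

6

Sorted (descending): 4.4, 4, 3.4, 3.1, 2.6, 2.5, 1.5, 1.5
The 2 values of 1.5 occupy positions 7–8 → average rank (7+8)/2 = 7.5.
Ivy has value 2.5 → rank 6.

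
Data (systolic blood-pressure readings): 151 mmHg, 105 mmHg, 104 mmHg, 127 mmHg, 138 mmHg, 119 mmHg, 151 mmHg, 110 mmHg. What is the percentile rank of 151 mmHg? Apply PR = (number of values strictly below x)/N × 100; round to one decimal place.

N = 8.
Strictly below 151: 6. Equal to 151: 2.
PR = 6/8 × 100 = 75.0

75.0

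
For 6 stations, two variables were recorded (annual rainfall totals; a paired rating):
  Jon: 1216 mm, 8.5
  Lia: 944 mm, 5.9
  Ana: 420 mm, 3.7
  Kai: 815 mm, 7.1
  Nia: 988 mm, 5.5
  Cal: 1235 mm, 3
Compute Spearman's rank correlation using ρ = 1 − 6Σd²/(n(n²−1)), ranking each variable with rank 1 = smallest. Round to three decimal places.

Ranks of variable 1: 5, 3, 1, 2, 4, 6
Ranks of variable 2: 6, 4, 2, 5, 3, 1
d = r₁ − r₂: -1, -1, -1, -3, 1, 5
d²: 1, 1, 1, 9, 1, 25; Σd² = 38
ρ = 1 − 6·38/(6·35) = 1 − 228/210 = -0.086

-0.086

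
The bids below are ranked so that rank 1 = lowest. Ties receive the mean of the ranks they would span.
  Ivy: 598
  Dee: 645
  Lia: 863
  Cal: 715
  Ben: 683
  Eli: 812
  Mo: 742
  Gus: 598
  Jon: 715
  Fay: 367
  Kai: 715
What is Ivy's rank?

2.5

Sorted (ascending): 367, 598, 598, 645, 683, 715, 715, 715, 742, 812, 863
The 2 values of 598 occupy positions 2–3 → average rank (2+3)/2 = 2.5.
The 3 values of 715 occupy positions 6–8 → average rank 7.
Ivy has value 598 → rank 2.5.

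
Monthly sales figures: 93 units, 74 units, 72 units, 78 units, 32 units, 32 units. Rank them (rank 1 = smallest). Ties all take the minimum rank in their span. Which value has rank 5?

78

Sorted (ascending): 32, 32, 72, 74, 78, 93
The 2 values of 32 occupy positions 1–2 → each gets rank 1.
Rank 5 → value 78.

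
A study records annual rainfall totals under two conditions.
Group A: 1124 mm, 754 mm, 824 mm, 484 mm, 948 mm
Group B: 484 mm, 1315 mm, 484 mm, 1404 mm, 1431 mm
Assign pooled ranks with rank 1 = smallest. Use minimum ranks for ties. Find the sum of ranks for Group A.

23

Sorted (ascending): 484, 484, 484, 754, 824, 948, 1124, 1315, 1404, 1431
The 3 values of 484 occupy positions 1–3 → each gets rank 1.
Group A values → pooled ranks: 1124→7, 754→4, 824→5, 484→1, 948→6
Rank sum = 7 + 4 + 5 + 1 + 6 = 23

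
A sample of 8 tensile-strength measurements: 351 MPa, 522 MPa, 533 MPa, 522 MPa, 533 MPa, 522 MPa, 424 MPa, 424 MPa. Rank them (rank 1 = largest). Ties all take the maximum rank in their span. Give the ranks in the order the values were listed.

8, 5, 2, 5, 2, 5, 7, 7

Sorted (descending): 533, 533, 522, 522, 522, 424, 424, 351
The 2 values of 533 occupy positions 1–2 → each gets rank 2.
The 3 values of 522 occupy positions 3–5 → each gets rank 5.
The 2 values of 424 occupy positions 6–7 → each gets rank 7.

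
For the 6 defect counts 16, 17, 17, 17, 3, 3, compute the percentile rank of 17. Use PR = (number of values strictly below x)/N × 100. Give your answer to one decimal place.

N = 6.
Strictly below 17: 3. Equal to 17: 3.
PR = 3/6 × 100 = 50.0

50.0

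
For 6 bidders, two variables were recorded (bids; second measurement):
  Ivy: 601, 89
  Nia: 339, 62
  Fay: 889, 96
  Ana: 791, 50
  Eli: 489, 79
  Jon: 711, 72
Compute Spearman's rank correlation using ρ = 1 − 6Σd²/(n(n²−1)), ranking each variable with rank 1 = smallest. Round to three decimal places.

Ranks of variable 1: 3, 1, 6, 5, 2, 4
Ranks of variable 2: 5, 2, 6, 1, 4, 3
d = r₁ − r₂: -2, -1, 0, 4, -2, 1
d²: 4, 1, 0, 16, 4, 1; Σd² = 26
ρ = 1 − 6·26/(6·35) = 1 − 156/210 = 0.257

0.257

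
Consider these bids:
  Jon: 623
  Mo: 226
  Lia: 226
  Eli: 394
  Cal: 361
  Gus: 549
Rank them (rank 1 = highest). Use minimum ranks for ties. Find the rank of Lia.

5

Sorted (descending): 623, 549, 394, 361, 226, 226
The 2 values of 226 occupy positions 5–6 → each gets rank 5.
Lia has value 226 → rank 5.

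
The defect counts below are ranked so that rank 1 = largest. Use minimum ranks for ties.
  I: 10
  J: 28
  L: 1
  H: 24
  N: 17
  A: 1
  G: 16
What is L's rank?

Sorted (descending): 28, 24, 17, 16, 10, 1, 1
The 2 values of 1 occupy positions 6–7 → each gets rank 6.
L has value 1 → rank 6.

6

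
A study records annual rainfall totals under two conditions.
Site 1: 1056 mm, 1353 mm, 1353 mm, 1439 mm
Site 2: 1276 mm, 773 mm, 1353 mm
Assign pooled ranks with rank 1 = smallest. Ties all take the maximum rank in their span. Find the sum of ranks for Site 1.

21

Sorted (ascending): 773, 1056, 1276, 1353, 1353, 1353, 1439
The 3 values of 1353 occupy positions 4–6 → each gets rank 6.
Site 1 values → pooled ranks: 1056→2, 1353→6, 1353→6, 1439→7
Rank sum = 2 + 6 + 6 + 7 = 21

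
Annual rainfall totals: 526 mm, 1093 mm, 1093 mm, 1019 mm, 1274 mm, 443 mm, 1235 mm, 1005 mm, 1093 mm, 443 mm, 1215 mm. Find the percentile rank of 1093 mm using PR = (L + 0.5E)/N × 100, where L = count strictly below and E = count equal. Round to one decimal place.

N = 11.
Strictly below 1093: 5. Equal to 1093: 3.
PR = (5 + 0.5·3)/11 × 100 = 59.1

59.1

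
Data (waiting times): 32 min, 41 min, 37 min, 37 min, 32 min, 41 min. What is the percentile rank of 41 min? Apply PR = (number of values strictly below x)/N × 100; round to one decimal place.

66.7

N = 6.
Strictly below 41: 4. Equal to 41: 2.
PR = 4/6 × 100 = 66.7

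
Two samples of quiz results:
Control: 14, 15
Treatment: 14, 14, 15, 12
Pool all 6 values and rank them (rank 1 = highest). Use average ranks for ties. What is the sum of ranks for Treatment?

15.5

Sorted (descending): 15, 15, 14, 14, 14, 12
The 2 values of 15 occupy positions 1–2 → average rank (1+2)/2 = 1.5.
The 3 values of 14 occupy positions 3–5 → average rank 4.
Treatment values → pooled ranks: 14→4, 14→4, 15→1.5, 12→6
Rank sum = 4 + 4 + 1.5 + 6 = 15.5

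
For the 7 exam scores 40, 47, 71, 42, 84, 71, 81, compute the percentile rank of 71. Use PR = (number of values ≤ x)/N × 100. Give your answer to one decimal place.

N = 7.
Strictly below 71: 3. Equal to 71: 2.
PR = 5/7 × 100 = 71.4

71.4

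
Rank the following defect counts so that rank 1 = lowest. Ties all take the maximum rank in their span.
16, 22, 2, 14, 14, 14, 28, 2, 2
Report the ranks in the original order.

7, 8, 3, 6, 6, 6, 9, 3, 3

Sorted (ascending): 2, 2, 2, 14, 14, 14, 16, 22, 28
The 3 values of 2 occupy positions 1–3 → each gets rank 3.
The 3 values of 14 occupy positions 4–6 → each gets rank 6.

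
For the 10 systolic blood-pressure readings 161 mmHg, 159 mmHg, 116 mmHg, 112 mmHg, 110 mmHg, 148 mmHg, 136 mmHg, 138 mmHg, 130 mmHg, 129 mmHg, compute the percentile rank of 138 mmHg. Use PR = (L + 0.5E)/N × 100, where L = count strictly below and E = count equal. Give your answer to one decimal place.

N = 10.
Strictly below 138: 6. Equal to 138: 1.
PR = (6 + 0.5·1)/10 × 100 = 65.0

65.0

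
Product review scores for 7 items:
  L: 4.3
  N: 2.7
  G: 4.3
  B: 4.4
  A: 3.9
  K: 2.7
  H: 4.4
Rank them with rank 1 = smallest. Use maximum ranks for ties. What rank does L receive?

Sorted (ascending): 2.7, 2.7, 3.9, 4.3, 4.3, 4.4, 4.4
The 2 values of 2.7 occupy positions 1–2 → each gets rank 2.
The 2 values of 4.3 occupy positions 4–5 → each gets rank 5.
The 2 values of 4.4 occupy positions 6–7 → each gets rank 7.
L has value 4.3 → rank 5.

5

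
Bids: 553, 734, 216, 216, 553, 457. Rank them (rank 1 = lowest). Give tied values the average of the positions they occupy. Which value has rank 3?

457

Sorted (ascending): 216, 216, 457, 553, 553, 734
The 2 values of 216 occupy positions 1–2 → average rank (1+2)/2 = 1.5.
The 2 values of 553 occupy positions 4–5 → average rank (4+5)/2 = 4.5.
Rank 3 → value 457.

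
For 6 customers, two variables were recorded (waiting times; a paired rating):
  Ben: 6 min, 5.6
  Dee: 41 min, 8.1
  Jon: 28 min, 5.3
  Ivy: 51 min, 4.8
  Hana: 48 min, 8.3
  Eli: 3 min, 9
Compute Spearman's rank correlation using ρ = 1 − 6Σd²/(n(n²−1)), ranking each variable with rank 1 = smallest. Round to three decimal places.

Ranks of variable 1: 2, 4, 3, 6, 5, 1
Ranks of variable 2: 3, 4, 2, 1, 5, 6
d = r₁ − r₂: -1, 0, 1, 5, 0, -5
d²: 1, 0, 1, 25, 0, 25; Σd² = 52
ρ = 1 − 6·52/(6·35) = 1 − 312/210 = -0.486

-0.486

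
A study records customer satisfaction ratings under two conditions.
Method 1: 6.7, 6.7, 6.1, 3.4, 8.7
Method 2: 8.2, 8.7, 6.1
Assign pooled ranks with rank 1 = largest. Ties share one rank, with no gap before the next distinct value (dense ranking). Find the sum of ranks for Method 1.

16

Sorted (descending): 8.7, 8.7, 8.2, 6.7, 6.7, 6.1, 6.1, 3.4
The 2 values of 8.7 share dense rank 1.
The 2 values of 6.7 share dense rank 3.
The 2 values of 6.1 share dense rank 4.
Remaining distinct values take the next consecutive integers.
Method 1 values → pooled ranks: 6.7→3, 6.7→3, 6.1→4, 3.4→5, 8.7→1
Rank sum = 3 + 3 + 4 + 5 + 1 = 16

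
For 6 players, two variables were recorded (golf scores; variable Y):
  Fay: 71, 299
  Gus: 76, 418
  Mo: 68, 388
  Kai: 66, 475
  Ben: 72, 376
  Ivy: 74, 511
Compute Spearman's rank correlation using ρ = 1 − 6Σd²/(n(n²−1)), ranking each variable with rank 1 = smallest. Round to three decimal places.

0.143

Ranks of variable 1: 3, 6, 2, 1, 4, 5
Ranks of variable 2: 1, 4, 3, 5, 2, 6
d = r₁ − r₂: 2, 2, -1, -4, 2, -1
d²: 4, 4, 1, 16, 4, 1; Σd² = 30
ρ = 1 − 6·30/(6·35) = 1 − 180/210 = 0.143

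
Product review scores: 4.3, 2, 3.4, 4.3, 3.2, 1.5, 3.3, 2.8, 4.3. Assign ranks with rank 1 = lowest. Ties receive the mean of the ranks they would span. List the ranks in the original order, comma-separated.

Sorted (ascending): 1.5, 2, 2.8, 3.2, 3.3, 3.4, 4.3, 4.3, 4.3
The 3 values of 4.3 occupy positions 7–9 → average rank 8.

8, 2, 6, 8, 4, 1, 5, 3, 8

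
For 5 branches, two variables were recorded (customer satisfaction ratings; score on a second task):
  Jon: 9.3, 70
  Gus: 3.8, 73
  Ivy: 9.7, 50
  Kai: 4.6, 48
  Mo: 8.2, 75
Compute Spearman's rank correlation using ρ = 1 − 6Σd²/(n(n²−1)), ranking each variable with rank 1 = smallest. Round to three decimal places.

-0.200

Ranks of variable 1: 4, 1, 5, 2, 3
Ranks of variable 2: 3, 4, 2, 1, 5
d = r₁ − r₂: 1, -3, 3, 1, -2
d²: 1, 9, 9, 1, 4; Σd² = 24
ρ = 1 − 6·24/(5·24) = 1 − 144/120 = -0.200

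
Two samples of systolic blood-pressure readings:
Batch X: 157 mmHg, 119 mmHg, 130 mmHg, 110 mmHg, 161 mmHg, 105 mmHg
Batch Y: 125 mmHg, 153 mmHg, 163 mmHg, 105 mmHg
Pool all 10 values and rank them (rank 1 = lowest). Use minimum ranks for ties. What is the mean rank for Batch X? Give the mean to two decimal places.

5.17

Sorted (ascending): 105, 105, 110, 119, 125, 130, 153, 157, 161, 163
The 2 values of 105 occupy positions 1–2 → each gets rank 1.
Batch X values → pooled ranks: 157→8, 119→4, 130→6, 110→3, 161→9, 105→1
Mean rank = (8 + 4 + 6 + 3 + 9 + 1) / 6 = 5.17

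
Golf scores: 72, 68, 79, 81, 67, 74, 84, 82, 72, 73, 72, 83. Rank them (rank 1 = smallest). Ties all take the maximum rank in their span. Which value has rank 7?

Sorted (ascending): 67, 68, 72, 72, 72, 73, 74, 79, 81, 82, 83, 84
The 3 values of 72 occupy positions 3–5 → each gets rank 5.
Rank 7 → value 74.

74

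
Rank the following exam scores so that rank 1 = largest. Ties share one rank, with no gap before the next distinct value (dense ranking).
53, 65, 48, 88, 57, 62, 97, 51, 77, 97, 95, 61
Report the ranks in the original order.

9, 5, 11, 3, 8, 6, 1, 10, 4, 1, 2, 7

Sorted (descending): 97, 97, 95, 88, 77, 65, 62, 61, 57, 53, 51, 48
The 2 values of 97 share dense rank 1.
Remaining distinct values take the next consecutive integers.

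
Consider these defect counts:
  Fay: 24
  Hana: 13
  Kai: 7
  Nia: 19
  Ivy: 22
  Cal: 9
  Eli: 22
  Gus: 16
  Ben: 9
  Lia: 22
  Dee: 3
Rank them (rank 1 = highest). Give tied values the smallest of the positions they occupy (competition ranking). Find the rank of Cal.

Sorted (descending): 24, 22, 22, 22, 19, 16, 13, 9, 9, 7, 3
The 3 values of 22 occupy positions 2–4 → each gets rank 2.
The 2 values of 9 occupy positions 8–9 → each gets rank 8.
Cal has value 9 → rank 8.

8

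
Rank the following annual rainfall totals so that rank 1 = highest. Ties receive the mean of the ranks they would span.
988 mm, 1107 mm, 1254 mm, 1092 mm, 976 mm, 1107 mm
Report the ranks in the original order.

5, 2.5, 1, 4, 6, 2.5

Sorted (descending): 1254, 1107, 1107, 1092, 988, 976
The 2 values of 1107 occupy positions 2–3 → average rank (2+3)/2 = 2.5.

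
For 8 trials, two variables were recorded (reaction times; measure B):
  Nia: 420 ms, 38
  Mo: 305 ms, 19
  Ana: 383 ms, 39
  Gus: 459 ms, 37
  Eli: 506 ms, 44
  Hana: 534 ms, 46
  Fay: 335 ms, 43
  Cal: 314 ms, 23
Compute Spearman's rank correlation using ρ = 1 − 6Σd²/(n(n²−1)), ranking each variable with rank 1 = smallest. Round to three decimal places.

0.762

Ranks of variable 1: 5, 1, 4, 6, 7, 8, 3, 2
Ranks of variable 2: 4, 1, 5, 3, 7, 8, 6, 2
d = r₁ − r₂: 1, 0, -1, 3, 0, 0, -3, 0
d²: 1, 0, 1, 9, 0, 0, 9, 0; Σd² = 20
ρ = 1 − 6·20/(8·63) = 1 − 120/504 = 0.762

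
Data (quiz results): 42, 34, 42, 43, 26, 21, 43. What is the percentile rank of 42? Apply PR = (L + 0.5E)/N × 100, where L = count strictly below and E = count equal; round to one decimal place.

57.1

N = 7.
Strictly below 42: 3. Equal to 42: 2.
PR = (3 + 0.5·2)/7 × 100 = 57.1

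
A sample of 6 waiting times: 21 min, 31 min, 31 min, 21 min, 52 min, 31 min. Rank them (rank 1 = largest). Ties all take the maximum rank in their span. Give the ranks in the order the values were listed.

Sorted (descending): 52, 31, 31, 31, 21, 21
The 3 values of 31 occupy positions 2–4 → each gets rank 4.
The 2 values of 21 occupy positions 5–6 → each gets rank 6.

6, 4, 4, 6, 1, 4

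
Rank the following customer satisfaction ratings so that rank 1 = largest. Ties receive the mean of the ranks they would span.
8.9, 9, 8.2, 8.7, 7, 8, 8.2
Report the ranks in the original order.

2, 1, 4.5, 3, 7, 6, 4.5

Sorted (descending): 9, 8.9, 8.7, 8.2, 8.2, 8, 7
The 2 values of 8.2 occupy positions 4–5 → average rank (4+5)/2 = 4.5.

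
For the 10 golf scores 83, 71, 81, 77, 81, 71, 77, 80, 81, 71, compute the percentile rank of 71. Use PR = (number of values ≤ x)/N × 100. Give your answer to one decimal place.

N = 10.
Strictly below 71: 0. Equal to 71: 3.
PR = 3/10 × 100 = 30.0

30.0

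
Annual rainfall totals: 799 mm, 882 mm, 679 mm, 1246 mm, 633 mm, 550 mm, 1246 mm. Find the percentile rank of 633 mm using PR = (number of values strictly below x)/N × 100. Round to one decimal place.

N = 7.
Strictly below 633: 1. Equal to 633: 1.
PR = 1/7 × 100 = 14.3

14.3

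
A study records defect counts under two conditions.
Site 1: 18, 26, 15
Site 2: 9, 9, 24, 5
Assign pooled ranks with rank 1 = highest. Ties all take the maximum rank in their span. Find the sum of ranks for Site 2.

21

Sorted (descending): 26, 24, 18, 15, 9, 9, 5
The 2 values of 9 occupy positions 5–6 → each gets rank 6.
Site 2 values → pooled ranks: 9→6, 9→6, 24→2, 5→7
Rank sum = 6 + 6 + 2 + 7 = 21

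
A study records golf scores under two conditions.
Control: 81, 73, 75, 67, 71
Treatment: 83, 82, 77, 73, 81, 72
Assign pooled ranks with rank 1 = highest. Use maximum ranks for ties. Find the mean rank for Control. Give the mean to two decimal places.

Sorted (descending): 83, 82, 81, 81, 77, 75, 73, 73, 72, 71, 67
The 2 values of 81 occupy positions 3–4 → each gets rank 4.
The 2 values of 73 occupy positions 7–8 → each gets rank 8.
Control values → pooled ranks: 81→4, 73→8, 75→6, 67→11, 71→10
Mean rank = (4 + 8 + 6 + 11 + 10) / 5 = 7.80

7.80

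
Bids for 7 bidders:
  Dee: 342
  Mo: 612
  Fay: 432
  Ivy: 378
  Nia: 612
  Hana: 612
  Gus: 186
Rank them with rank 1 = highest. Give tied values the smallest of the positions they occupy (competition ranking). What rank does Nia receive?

1

Sorted (descending): 612, 612, 612, 432, 378, 342, 186
The 3 values of 612 occupy positions 1–3 → each gets rank 1.
Nia has value 612 → rank 1.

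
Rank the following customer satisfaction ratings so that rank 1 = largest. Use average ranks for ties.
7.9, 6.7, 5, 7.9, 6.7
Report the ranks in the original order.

Sorted (descending): 7.9, 7.9, 6.7, 6.7, 5
The 2 values of 7.9 occupy positions 1–2 → average rank (1+2)/2 = 1.5.
The 2 values of 6.7 occupy positions 3–4 → average rank (3+4)/2 = 3.5.

1.5, 3.5, 5, 1.5, 3.5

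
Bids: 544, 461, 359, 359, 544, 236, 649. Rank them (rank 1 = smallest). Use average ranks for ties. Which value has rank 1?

Sorted (ascending): 236, 359, 359, 461, 544, 544, 649
The 2 values of 359 occupy positions 2–3 → average rank (2+3)/2 = 2.5.
The 2 values of 544 occupy positions 5–6 → average rank (5+6)/2 = 5.5.
Rank 1 → value 236.

236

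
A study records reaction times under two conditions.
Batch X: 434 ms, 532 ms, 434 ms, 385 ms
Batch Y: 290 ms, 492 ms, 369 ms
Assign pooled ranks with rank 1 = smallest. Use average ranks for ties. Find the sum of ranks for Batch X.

Sorted (ascending): 290, 369, 385, 434, 434, 492, 532
The 2 values of 434 occupy positions 4–5 → average rank (4+5)/2 = 4.5.
Batch X values → pooled ranks: 434→4.5, 532→7, 434→4.5, 385→3
Rank sum = 4.5 + 7 + 4.5 + 3 = 19

19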